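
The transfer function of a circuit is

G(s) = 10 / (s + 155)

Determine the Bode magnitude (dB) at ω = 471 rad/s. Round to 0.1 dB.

At s = jω = j471:
pole (s+155): 155 + j471 → |·| = √(155²+471²) = √245866 ≈ 495.85, ∠ = arctan(471/155) ≈ 71.78°
|G| = 10 / 495.85 ≈ 0.020167
Gain = 20 log₁₀(0.020167) ≈ -33.91 dB

-33.9 dB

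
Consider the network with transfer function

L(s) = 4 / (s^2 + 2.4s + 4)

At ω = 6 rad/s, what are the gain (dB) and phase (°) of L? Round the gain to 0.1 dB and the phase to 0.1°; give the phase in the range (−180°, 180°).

-18.9 dB, -155.8°

At s = jω = j6:
quadratic: (j6)² + 2.4·j6 + 4 = -32 + j14.4 → |·| ≈ 35.091, ∠ ≈ 155.77°
|L| = 4 / 35.091 ≈ 0.11399
Gain = 20 log₁₀(0.11399) ≈ -18.86 dB
∠L = 0.00° − 155.77° = -155.77°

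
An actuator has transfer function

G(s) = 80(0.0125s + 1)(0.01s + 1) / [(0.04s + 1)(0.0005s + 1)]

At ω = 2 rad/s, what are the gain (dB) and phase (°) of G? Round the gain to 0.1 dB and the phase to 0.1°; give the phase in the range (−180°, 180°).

At ω = 2 rad/s:
zero (1 + j2·0.0125) = 1 + j0.025 → |·| ≈ 1.0003, ∠ ≈ 1.43°
zero (1 + j2·0.01) = 1 + j0.02 → |·| ≈ 1.0002, ∠ ≈ 1.15°
pole (1 + j2·0.04) = 1 + j0.08 → |·| ≈ 1.0032, ∠ ≈ 4.57°
pole (1 + j2·0.0005) = 1 + j0.001 → |·| ≈ 1, ∠ ≈ 0.06°
|G| = 80 · 1.0003 · 1.0002 / (1.0032 · 1) ≈ 79.785
Gain = 20 log₁₀(79.785) ≈ 38.04 dB
∠G = (1.43° + 1.15°) − (4.57° + 0.06°) = -2.05°

38.0 dB, -2.1°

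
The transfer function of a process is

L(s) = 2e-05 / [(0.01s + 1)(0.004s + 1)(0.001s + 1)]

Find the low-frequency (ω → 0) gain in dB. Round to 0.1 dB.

-94.0 dB

L(0) = 2e-05 · 1 / 1 = 2e-05
20 log₁₀(2e-05) ≈ -93.98 dB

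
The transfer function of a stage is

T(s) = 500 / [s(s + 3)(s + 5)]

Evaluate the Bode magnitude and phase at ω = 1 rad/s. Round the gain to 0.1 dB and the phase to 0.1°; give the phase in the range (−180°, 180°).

29.8 dB, -119.7°

At s = jω = j1:
pole (s+3): 3 + j1 → |·| = √(3²+1²) = √10 ≈ 3.1623, ∠ = arctan(1/3) ≈ 18.43°
pole (s+5): 5 + j1 → |·| = √(5²+1²) = √26 ≈ 5.099, ∠ = arctan(1/5) ≈ 11.31°
pole at origin: |s| = 1, ∠ = 90.00° (in denominator)
|T| = 500 / 16.125 ≈ 31.008
Gain = 20 log₁₀(31.008) ≈ 29.83 dB
∠T = 0.00° − 119.74° = -119.74°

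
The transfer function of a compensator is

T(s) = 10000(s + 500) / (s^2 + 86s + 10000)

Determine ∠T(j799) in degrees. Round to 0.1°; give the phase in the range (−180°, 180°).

At s = jω = j799:
zero (s+500): 500 + j799 → |·| = √(500²+799²) = √888401 ≈ 942.55, ∠ = arctan(799/500) ≈ 57.96°
quadratic: (j799)² + 86·j799 + 10000 = -628401 + j68714 → |·| ≈ 6.3215e+05, ∠ ≈ 173.76°
∠T = 57.96° − 173.76° = -115.80°

-115.8°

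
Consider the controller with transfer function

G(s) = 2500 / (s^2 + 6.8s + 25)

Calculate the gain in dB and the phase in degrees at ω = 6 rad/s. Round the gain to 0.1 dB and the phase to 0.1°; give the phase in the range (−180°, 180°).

At s = jω = j6:
quadratic: (j6)² + 6.8·j6 + 25 = -11 + j40.8 → |·| ≈ 42.257, ∠ ≈ 105.09°
|G| = 2500 / 42.257 ≈ 59.162
Gain = 20 log₁₀(59.162) ≈ 35.44 dB
∠G = 0.00° − 105.09° = -105.09°

35.4 dB, -105.1°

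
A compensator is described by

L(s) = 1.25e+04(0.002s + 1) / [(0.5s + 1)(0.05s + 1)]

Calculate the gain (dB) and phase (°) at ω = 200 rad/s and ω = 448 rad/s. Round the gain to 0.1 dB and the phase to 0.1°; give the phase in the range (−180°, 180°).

ω = 200: 22.5 dB, -151.9°; ω = 448: 10.5 dB, -135.3°

At ω = 200 rad/s:
zero (1 + j200·0.002) = 1 + j0.4 → |·| ≈ 1.077, ∠ ≈ 21.80°
pole (1 + j200·0.5) = 1 + j100 → |·| ≈ 100, ∠ ≈ 89.43°
pole (1 + j200·0.05) = 1 + j10 → |·| ≈ 10.05, ∠ ≈ 84.29°
|L| = 1.25e+04 · 1.077 / (100 · 10.05) ≈ 13.396
Gain = 20 log₁₀(13.396) ≈ 22.54 dB
∠L = (21.80°) − (89.43° + 84.29°) = -151.92°

At ω = 448 rad/s:
zero (1 + j448·0.002) = 1 + j0.896 → |·| ≈ 1.3427, ∠ ≈ 41.86°
pole (1 + j448·0.5) = 1 + j224 → |·| ≈ 224, ∠ ≈ 89.74°
pole (1 + j448·0.05) = 1 + j22.4 → |·| ≈ 22.422, ∠ ≈ 87.44°
|L| = 1.25e+04 · 1.3427 / (224 · 22.422) ≈ 3.3417
Gain = 20 log₁₀(3.3417) ≈ 10.48 dB
∠L = (41.86°) − (89.74° + 87.44°) = -135.32°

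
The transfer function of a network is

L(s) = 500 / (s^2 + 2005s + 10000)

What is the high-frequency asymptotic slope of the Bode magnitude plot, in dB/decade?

-40 dB/decade

Each pole contributes −20 dB/decade at high frequency; each zero contributes +20 dB/decade.
Net: 0 zero(s) − 2 pole(s) → -40 dB/decade.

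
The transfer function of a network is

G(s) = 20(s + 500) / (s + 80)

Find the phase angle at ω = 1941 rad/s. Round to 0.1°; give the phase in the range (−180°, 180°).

-12.1°

At s = jω = j1941:
zero (s+500): 500 + j1941 → |·| = √(500²+1941²) = √4017481 ≈ 2004.4, ∠ = arctan(1941/500) ≈ 75.55°
pole (s+80): 80 + j1941 → |·| = √(80²+1941²) = √3773881 ≈ 1942.6, ∠ = arctan(1941/80) ≈ 87.64°
∠G = 75.55° − 87.64° = -12.09°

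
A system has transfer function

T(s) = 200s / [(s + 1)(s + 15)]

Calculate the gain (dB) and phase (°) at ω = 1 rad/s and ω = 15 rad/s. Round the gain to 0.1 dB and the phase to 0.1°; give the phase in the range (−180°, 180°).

ω = 1: 19.5 dB, 41.2°; ω = 15: 19.5 dB, -41.2°

At s = jω = j1:
zero at origin: s = j1 → |·| = 1, ∠ = 90.00°
pole (s+1): 1 + j1 → |·| = √(1²+1²) = √2 ≈ 1.4142, ∠ = arctan(1/1) ≈ 45.00°
pole (s+15): 15 + j1 → |·| = √(15²+1²) = √226 ≈ 15.033, ∠ = arctan(1/15) ≈ 3.81°
|T| = 200 · 1 / 21.26 ≈ 9.4073
Gain = 20 log₁₀(9.4073) ≈ 19.47 dB
∠T = 90.00° − 48.81° = 41.19°

At s = jω = j15:
zero at origin: s = j15 → |·| = 15, ∠ = 90.00°
pole (s+1): 1 + j15 → |·| = √(1²+15²) = √226 ≈ 15.033, ∠ = arctan(15/1) ≈ 86.19°
pole (s+15): 15 + j15 → |·| = √(15²+15²) = √450 ≈ 21.213, ∠ = arctan(15/15) ≈ 45.00°
|T| = 200 · 15 / 318.9 ≈ 9.4073
Gain = 20 log₁₀(9.4073) ≈ 19.47 dB
∠T = 90.00° − 131.19° = -41.19°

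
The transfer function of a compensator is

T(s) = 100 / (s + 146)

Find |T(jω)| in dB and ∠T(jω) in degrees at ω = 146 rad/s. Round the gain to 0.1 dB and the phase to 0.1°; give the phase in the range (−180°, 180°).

-6.3 dB, -45.0°

Substitute s = j146:
Numerator: 100 = 100 + j0
Denominator: (j146) + 146 = 146 + j146
|N| = √(100² + 0²) ≈ 100, ∠N ≈ 0.00°
|D| = √(146² + 146²) ≈ 206.48, ∠D ≈ 45.00°
|T| = 100 / 206.48 ≈ 0.48431
Gain = 20 log₁₀(0.48431) ≈ -6.30 dB
∠T = 0.00° − 45.00° = -45.00°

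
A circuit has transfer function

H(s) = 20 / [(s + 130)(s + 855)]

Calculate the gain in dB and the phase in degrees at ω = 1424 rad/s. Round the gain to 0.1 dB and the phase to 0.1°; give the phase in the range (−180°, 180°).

-101.5 dB, -143.8°

At s = jω = j1424:
pole (s+130): 130 + j1424 → |·| = √(130²+1424²) = √2044676 ≈ 1429.9, ∠ = arctan(1424/130) ≈ 84.78°
pole (s+855): 855 + j1424 → |·| = √(855²+1424²) = √2758801 ≈ 1661, ∠ = arctan(1424/855) ≈ 59.02°
|H| = 20 / 2.3751e+06 ≈ 8.4207e-06
Gain = 20 log₁₀(8.4207e-06) ≈ -101.49 dB
∠H = 0.00° − 143.80° = -143.80°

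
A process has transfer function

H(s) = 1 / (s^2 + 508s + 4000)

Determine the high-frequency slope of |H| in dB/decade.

Each pole contributes −20 dB/decade at high frequency; each zero contributes +20 dB/decade.
Net: 0 zero(s) − 2 pole(s) → -40 dB/decade.

-40 dB/decade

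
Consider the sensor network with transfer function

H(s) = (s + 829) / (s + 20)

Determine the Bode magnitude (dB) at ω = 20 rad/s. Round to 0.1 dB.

Substitute s = j20:
Numerator: (j20) + 829 = 829 + j20
Denominator: (j20) + 20 = 20 + j20
|N| = √(829² + 20²) ≈ 829.24, ∠N ≈ 1.38°
|D| = √(20² + 20²) ≈ 28.284, ∠D ≈ 45.00°
|H| = 829.24 / 28.284 ≈ 29.318
Gain = 20 log₁₀(29.318) ≈ 29.34 dB

29.3 dB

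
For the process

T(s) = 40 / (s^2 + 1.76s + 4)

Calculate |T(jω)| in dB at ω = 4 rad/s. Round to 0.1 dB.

At s = jω = j4:
quadratic: (j4)² + 1.76·j4 + 4 = -12 + j7.04 → |·| ≈ 13.913, ∠ ≈ 149.60°
|T| = 40 / 13.913 ≈ 2.875
Gain = 20 log₁₀(2.875) ≈ 9.17 dB

9.2 dB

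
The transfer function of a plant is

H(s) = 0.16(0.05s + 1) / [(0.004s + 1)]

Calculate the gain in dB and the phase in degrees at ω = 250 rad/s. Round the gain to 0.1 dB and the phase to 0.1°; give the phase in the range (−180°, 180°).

3.0 dB, 40.4°

At ω = 250 rad/s:
zero (1 + j250·0.05) = 1 + j12.5 → |·| ≈ 12.54, ∠ ≈ 85.43°
pole (1 + j250·0.004) = 1 + j1 → |·| ≈ 1.4142, ∠ ≈ 45.00°
|H| = 0.16 · 12.54 / (1.4142) ≈ 1.4188
Gain = 20 log₁₀(1.4188) ≈ 3.04 dB
∠H = (85.43°) − (45.00°) = 40.43°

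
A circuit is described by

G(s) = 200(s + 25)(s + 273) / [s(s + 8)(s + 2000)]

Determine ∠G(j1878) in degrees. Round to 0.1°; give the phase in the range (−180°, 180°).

-52.0°

At s = jω = j1878:
zero (s+25): 25 + j1878 → |·| = √(25²+1878²) = √3527509 ≈ 1878.2, ∠ = arctan(1878/25) ≈ 89.24°
zero (s+273): 273 + j1878 → |·| = √(273²+1878²) = √3601413 ≈ 1897.7, ∠ = arctan(1878/273) ≈ 81.73°
pole (s+8): 8 + j1878 → |·| = √(8²+1878²) = √3526948 ≈ 1878, ∠ = arctan(1878/8) ≈ 89.76°
pole (s+2000): 2000 + j1878 → |·| = √(2000²+1878²) = √7526884 ≈ 2743.5, ∠ = arctan(1878/2000) ≈ 43.20°
pole at origin: |s| = 1878, ∠ = 90.00° (in denominator)
∠G = 170.97° − 222.96° = -51.99°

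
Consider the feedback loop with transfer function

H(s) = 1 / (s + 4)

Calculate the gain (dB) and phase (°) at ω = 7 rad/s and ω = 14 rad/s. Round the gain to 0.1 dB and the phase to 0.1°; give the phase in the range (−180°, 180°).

ω = 7: -18.1 dB, -60.3°; ω = 14: -23.3 dB, -74.1°

At s = jω = j7:
pole (s+4): 4 + j7 → |·| = √(4²+7²) = √65 ≈ 8.0623, ∠ = arctan(7/4) ≈ 60.26°
|H| = 1 / 8.0623 ≈ 0.12403
Gain = 20 log₁₀(0.12403) ≈ -18.13 dB
∠H = 0.00° − 60.26° = -60.26°

At s = jω = j14:
pole (s+4): 4 + j14 → |·| = √(4²+14²) = √212 ≈ 14.56, ∠ = arctan(14/4) ≈ 74.05°
|H| = 1 / 14.56 ≈ 0.068681
Gain = 20 log₁₀(0.068681) ≈ -23.26 dB
∠H = 0.00° − 74.05° = -74.05°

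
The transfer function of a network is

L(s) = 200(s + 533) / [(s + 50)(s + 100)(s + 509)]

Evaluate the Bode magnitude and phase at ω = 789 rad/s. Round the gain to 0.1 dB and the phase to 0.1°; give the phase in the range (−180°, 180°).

-69.8 dB, -170.4°

At s = jω = j789:
zero (s+533): 533 + j789 → |·| = √(533²+789²) = √906610 ≈ 952.16, ∠ = arctan(789/533) ≈ 55.96°
pole (s+50): 50 + j789 → |·| = √(50²+789²) = √625021 ≈ 790.58, ∠ = arctan(789/50) ≈ 86.37°
pole (s+100): 100 + j789 → |·| = √(100²+789²) = √632521 ≈ 795.31, ∠ = arctan(789/100) ≈ 82.78°
pole (s+509): 509 + j789 → |·| = √(509²+789²) = √881602 ≈ 938.94, ∠ = arctan(789/509) ≈ 57.17°
|L| = 200 · 952.16 / 5.9036e+08 ≈ 0.00032257
Gain = 20 log₁₀(0.00032257) ≈ -69.83 dB
∠L = 55.96° − 226.32° = -170.36°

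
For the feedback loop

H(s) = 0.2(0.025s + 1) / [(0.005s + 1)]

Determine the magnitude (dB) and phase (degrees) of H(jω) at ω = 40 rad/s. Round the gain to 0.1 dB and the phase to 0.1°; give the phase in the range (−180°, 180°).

-11.1 dB, 33.7°

At ω = 40 rad/s:
zero (1 + j40·0.025) = 1 + j1 → |·| ≈ 1.4142, ∠ ≈ 45.00°
pole (1 + j40·0.005) = 1 + j0.2 → |·| ≈ 1.0198, ∠ ≈ 11.31°
|H| = 0.2 · 1.4142 / (1.0198) ≈ 0.27735
Gain = 20 log₁₀(0.27735) ≈ -11.14 dB
∠H = (45.00°) − (11.31°) = 33.69°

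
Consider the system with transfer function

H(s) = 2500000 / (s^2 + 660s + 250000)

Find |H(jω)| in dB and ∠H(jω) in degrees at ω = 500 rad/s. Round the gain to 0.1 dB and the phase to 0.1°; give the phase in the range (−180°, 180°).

At s = jω = j500:
quadratic: (j500)² + 660·j500 + 250000 = 0 + j330000 → |·| ≈ 3.3e+05, ∠ ≈ 90.00°
|H| = 2500000 / 3.3e+05 ≈ 7.5758
Gain = 20 log₁₀(7.5758) ≈ 17.59 dB
∠H = 0.00° − 90.00° = -90.00°

17.6 dB, -90.0°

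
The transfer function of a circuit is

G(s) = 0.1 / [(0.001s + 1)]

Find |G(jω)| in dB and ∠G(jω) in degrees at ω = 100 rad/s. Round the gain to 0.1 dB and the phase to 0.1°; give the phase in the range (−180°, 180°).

At ω = 100 rad/s:
pole (1 + j100·0.001) = 1 + j0.1 → |·| ≈ 1.005, ∠ ≈ 5.71°
|G| = 0.1 · 1 / (1.005) ≈ 0.099502
Gain = 20 log₁₀(0.099502) ≈ -20.04 dB
∠G = (0°) − (5.71°) = -5.71°

-20.0 dB, -5.7°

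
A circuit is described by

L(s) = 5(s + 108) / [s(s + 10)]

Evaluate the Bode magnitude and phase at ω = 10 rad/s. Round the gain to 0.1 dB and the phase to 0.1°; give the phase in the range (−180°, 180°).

11.7 dB, -129.7°

At s = jω = j10:
zero (s+108): 108 + j10 → |·| = √(108²+10²) = √11764 ≈ 108.46, ∠ = arctan(10/108) ≈ 5.29°
pole (s+10): 10 + j10 → |·| = √(10²+10²) = √200 ≈ 14.142, ∠ = arctan(10/10) ≈ 45.00°
pole at origin: |s| = 10, ∠ = 90.00° (in denominator)
|L| = 5 · 108.46 / 141.42 ≈ 3.8347
Gain = 20 log₁₀(3.8347) ≈ 11.67 dB
∠L = 5.29° − 135.00° = -129.71°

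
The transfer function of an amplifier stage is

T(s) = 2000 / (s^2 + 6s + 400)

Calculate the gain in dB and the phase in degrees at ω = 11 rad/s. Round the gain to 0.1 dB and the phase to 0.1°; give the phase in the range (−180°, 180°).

16.9 dB, -13.3°

At s = jω = j11:
quadratic: (j11)² + 6·j11 + 400 = 279 + j66 → |·| ≈ 286.7, ∠ ≈ 13.31°
|T| = 2000 / 286.7 ≈ 6.9759
Gain = 20 log₁₀(6.9759) ≈ 16.87 dB
∠T = 0.00° − 13.31° = -13.31°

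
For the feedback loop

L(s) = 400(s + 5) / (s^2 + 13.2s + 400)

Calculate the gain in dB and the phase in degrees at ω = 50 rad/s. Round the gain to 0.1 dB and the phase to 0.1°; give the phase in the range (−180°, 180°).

At s = jω = j50:
zero (s+5): 5 + j50 → |·| = √(5²+50²) = √2525 ≈ 50.249, ∠ = arctan(50/5) ≈ 84.29°
quadratic: (j50)² + 13.2·j50 + 400 = -2100 + j660 → |·| ≈ 2201.3, ∠ ≈ 162.55°
|L| = 400 · 50.249 / 2201.3 ≈ 9.1308
Gain = 20 log₁₀(9.1308) ≈ 19.21 dB
∠L = 84.29° − 162.55° = -78.26°

19.2 dB, -78.3°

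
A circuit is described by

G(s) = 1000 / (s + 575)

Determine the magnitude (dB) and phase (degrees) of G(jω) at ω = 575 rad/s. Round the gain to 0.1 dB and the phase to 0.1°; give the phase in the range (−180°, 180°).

Substitute s = j575:
Numerator: 1000 = 1000 + j0
Denominator: (j575) + 575 = 575 + j575
|N| = √(1000² + 0²) ≈ 1000, ∠N ≈ 0.00°
|D| = √(575² + 575²) ≈ 813.17, ∠D ≈ 45.00°
|G| = 1000 / 813.17 ≈ 1.2298
Gain = 20 log₁₀(1.2298) ≈ 1.80 dB
∠G = 0.00° − 45.00° = -45.00°

1.8 dB, -45.0°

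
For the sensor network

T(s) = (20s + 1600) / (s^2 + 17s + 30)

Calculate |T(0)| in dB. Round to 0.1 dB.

T(0) = 1600 / 30 ≈ 53.333
20 log₁₀(53.333) ≈ 34.54 dB

34.5 dB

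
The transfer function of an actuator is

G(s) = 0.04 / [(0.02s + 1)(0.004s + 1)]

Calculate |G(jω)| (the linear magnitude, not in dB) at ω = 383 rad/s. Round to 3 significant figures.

0.00283

At ω = 383 rad/s:
pole (1 + j383·0.02) = 1 + j7.66 → |·| ≈ 7.725, ∠ ≈ 82.56°
pole (1 + j383·0.004) = 1 + j1.532 → |·| ≈ 1.8295, ∠ ≈ 56.87°
|G| = 0.04 · 1 / (7.725 · 1.8295) ≈ 0.0028303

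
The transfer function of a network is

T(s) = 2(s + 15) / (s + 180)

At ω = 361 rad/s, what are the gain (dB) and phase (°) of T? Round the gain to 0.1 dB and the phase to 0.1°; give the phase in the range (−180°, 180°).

At s = jω = j361:
zero (s+15): 15 + j361 → |·| = √(15²+361²) = √130546 ≈ 361.31, ∠ = arctan(361/15) ≈ 87.62°
pole (s+180): 180 + j361 → |·| = √(180²+361²) = √162721 ≈ 403.39, ∠ = arctan(361/180) ≈ 63.50°
|T| = 2 · 361.31 / 403.39 ≈ 1.7914
Gain = 20 log₁₀(1.7914) ≈ 5.06 dB
∠T = 87.62° − 63.50° = 24.12°

5.1 dB, 24.1°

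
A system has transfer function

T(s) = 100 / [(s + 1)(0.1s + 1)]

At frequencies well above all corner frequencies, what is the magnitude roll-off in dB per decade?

-40 dB/decade

Each pole contributes −20 dB/decade at high frequency; each zero contributes +20 dB/decade.
Net: 0 zero(s) − 2 pole(s) → -40 dB/decade.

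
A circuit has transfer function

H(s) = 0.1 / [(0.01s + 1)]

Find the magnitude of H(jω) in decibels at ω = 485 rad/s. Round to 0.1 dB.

-33.9 dB

At ω = 485 rad/s:
pole (1 + j485·0.01) = 1 + j4.85 → |·| ≈ 4.952, ∠ ≈ 78.35°
|H| = 0.1 · 1 / (4.952) ≈ 0.020194
Gain = 20 log₁₀(0.020194) ≈ -33.90 dB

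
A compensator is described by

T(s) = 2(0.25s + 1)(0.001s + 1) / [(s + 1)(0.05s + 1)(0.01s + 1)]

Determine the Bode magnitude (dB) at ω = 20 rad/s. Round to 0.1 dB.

At ω = 20 rad/s:
zero (1 + j20·0.25) = 1 + j5 → |·| ≈ 5.099, ∠ ≈ 78.69°
zero (1 + j20·0.001) = 1 + j0.02 → |·| ≈ 1.0002, ∠ ≈ 1.15°
pole (1 + j20·1) = 1 + j20 → |·| ≈ 20.025, ∠ ≈ 87.14°
pole (1 + j20·0.05) = 1 + j1 → |·| ≈ 1.4142, ∠ ≈ 45.00°
pole (1 + j20·0.01) = 1 + j0.2 → |·| ≈ 1.0198, ∠ ≈ 11.31°
|T| = 2 · 5.099 · 1.0002 / (20.025 · 1.4142 · 1.0198) ≈ 0.35319
Gain = 20 log₁₀(0.35319) ≈ -9.04 dB

-9.0 dB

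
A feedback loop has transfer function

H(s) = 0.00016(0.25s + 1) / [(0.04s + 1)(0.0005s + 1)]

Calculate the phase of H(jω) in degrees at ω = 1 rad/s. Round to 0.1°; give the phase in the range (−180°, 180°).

11.7°

At ω = 1 rad/s:
zero (1 + j1·0.25) = 1 + j0.25 → |·| ≈ 1.0308, ∠ ≈ 14.04°
pole (1 + j1·0.04) = 1 + j0.04 → |·| ≈ 1.0008, ∠ ≈ 2.29°
pole (1 + j1·0.0005) = 1 + j0.0005 → |·| ≈ 1, ∠ ≈ 0.03°
∠H = (14.04°) − (2.29° + 0.03°) = 11.72°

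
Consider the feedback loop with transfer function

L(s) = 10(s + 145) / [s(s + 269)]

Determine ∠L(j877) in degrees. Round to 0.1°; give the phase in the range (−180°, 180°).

At s = jω = j877:
zero (s+145): 145 + j877 → |·| = √(145²+877²) = √790154 ≈ 888.91, ∠ = arctan(877/145) ≈ 80.61°
pole (s+269): 269 + j877 → |·| = √(269²+877²) = √841490 ≈ 917.33, ∠ = arctan(877/269) ≈ 72.95°
pole at origin: |s| = 877, ∠ = 90.00° (in denominator)
∠L = 80.61° − 162.95° = -82.34°

-82.3°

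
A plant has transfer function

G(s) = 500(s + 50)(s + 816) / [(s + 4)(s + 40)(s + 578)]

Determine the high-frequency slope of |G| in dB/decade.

Each pole contributes −20 dB/decade at high frequency; each zero contributes +20 dB/decade.
Net: 2 zero(s) − 3 pole(s) → -20 dB/decade.

-20 dB/decade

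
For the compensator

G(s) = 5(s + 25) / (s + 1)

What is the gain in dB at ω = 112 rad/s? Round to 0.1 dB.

At s = jω = j112:
zero (s+25): 25 + j112 → |·| = √(25²+112²) = √13169 ≈ 114.76, ∠ = arctan(112/25) ≈ 77.42°
pole (s+1): 1 + j112 → |·| = √(1²+112²) = √12545 ≈ 112, ∠ = arctan(112/1) ≈ 89.49°
|G| = 5 · 114.76 / 112 ≈ 5.1232
Gain = 20 log₁₀(5.1232) ≈ 14.19 dB

14.2 dB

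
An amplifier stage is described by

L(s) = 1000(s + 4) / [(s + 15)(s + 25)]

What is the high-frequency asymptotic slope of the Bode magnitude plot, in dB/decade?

Each pole contributes −20 dB/decade at high frequency; each zero contributes +20 dB/decade.
Net: 1 zero(s) − 2 pole(s) → -20 dB/decade.

-20 dB/decade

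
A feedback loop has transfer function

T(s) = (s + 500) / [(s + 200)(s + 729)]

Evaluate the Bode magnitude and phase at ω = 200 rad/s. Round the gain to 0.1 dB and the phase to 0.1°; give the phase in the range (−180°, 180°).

-52.0 dB, -38.5°

At s = jω = j200:
zero (s+500): 500 + j200 → |·| = √(500²+200²) = √290000 ≈ 538.52, ∠ = arctan(200/500) ≈ 21.80°
pole (s+200): 200 + j200 → |·| = √(200²+200²) = √80000 ≈ 282.84, ∠ = arctan(200/200) ≈ 45.00°
pole (s+729): 729 + j200 → |·| = √(729²+200²) = √571441 ≈ 755.94, ∠ = arctan(200/729) ≈ 15.34°
|T| = 1 · 538.52 / 2.1381e+05 ≈ 0.0025187
Gain = 20 log₁₀(0.0025187) ≈ -51.98 dB
∠T = 21.80° − 60.34° = -38.54°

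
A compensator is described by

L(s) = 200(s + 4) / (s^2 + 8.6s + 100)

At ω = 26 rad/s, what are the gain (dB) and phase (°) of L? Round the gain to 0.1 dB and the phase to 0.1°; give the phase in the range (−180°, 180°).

At s = jω = j26:
zero (s+4): 4 + j26 → |·| = √(4²+26²) = √692 ≈ 26.306, ∠ = arctan(26/4) ≈ 81.25°
quadratic: (j26)² + 8.6·j26 + 100 = -576 + j223.6 → |·| ≈ 617.88, ∠ ≈ 158.78°
|L| = 200 · 26.306 / 617.88 ≈ 8.5149
Gain = 20 log₁₀(8.5149) ≈ 18.60 dB
∠L = 81.25° − 158.78° = -77.53°

18.6 dB, -77.5°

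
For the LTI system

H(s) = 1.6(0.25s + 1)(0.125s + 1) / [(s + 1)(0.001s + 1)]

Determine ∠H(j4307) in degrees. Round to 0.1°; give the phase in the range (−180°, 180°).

12.9°

At ω = 4307 rad/s:
zero (1 + j4307·0.25) = 1 + j1076.75 → |·| ≈ 1076.8, ∠ ≈ 89.95°
zero (1 + j4307·0.125) = 1 + j538.375 → |·| ≈ 538.38, ∠ ≈ 89.89°
pole (1 + j4307·1) = 1 + j4307 → |·| ≈ 4307, ∠ ≈ 89.99°
pole (1 + j4307·0.001) = 1 + j4.307 → |·| ≈ 4.4216, ∠ ≈ 76.93°
∠H = (89.95° + 89.89°) − (89.99° + 76.93°) = 12.92°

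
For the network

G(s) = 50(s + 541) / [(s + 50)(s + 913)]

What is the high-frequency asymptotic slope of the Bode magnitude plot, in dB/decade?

-20 dB/decade

Each pole contributes −20 dB/decade at high frequency; each zero contributes +20 dB/decade.
Net: 1 zero(s) − 2 pole(s) → -20 dB/decade.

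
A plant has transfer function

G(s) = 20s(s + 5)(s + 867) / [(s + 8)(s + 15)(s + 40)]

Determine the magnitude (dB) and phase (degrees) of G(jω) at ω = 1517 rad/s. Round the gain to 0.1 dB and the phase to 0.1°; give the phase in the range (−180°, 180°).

At s = jω = j1517:
zero (s+5): 5 + j1517 → |·| = √(5²+1517²) = √2301314 ≈ 1517, ∠ = arctan(1517/5) ≈ 89.81°
zero (s+867): 867 + j1517 → |·| = √(867²+1517²) = √3052978 ≈ 1747.3, ∠ = arctan(1517/867) ≈ 60.25°
zero at origin: s = j1517 → |·| = 1517, ∠ = 90.00°
pole (s+8): 8 + j1517 → |·| = √(8²+1517²) = √2301353 ≈ 1517, ∠ = arctan(1517/8) ≈ 89.70°
pole (s+15): 15 + j1517 → |·| = √(15²+1517²) = √2301514 ≈ 1517.1, ∠ = arctan(1517/15) ≈ 89.43°
pole (s+40): 40 + j1517 → |·| = √(40²+1517²) = √2302889 ≈ 1517.5, ∠ = arctan(1517/40) ≈ 88.49°
|G| = 20 · 4.021e+09 / 3.4924e+09 ≈ 23.027
Gain = 20 log₁₀(23.027) ≈ 27.24 dB
∠G = 240.06° − 267.62° = -27.56°

27.2 dB, -27.6°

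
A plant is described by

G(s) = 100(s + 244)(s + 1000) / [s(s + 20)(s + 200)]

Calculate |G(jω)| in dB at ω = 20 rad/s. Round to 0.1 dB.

At s = jω = j20:
zero (s+244): 244 + j20 → |·| = √(244²+20²) = √59936 ≈ 244.82, ∠ = arctan(20/244) ≈ 4.69°
zero (s+1000): 1000 + j20 → |·| = √(1000²+20²) = √1000400 ≈ 1000.2, ∠ = arctan(20/1000) ≈ 1.15°
pole (s+20): 20 + j20 → |·| = √(20²+20²) = √800 ≈ 28.284, ∠ = arctan(20/20) ≈ 45.00°
pole (s+200): 200 + j20 → |·| = √(200²+20²) = √40400 ≈ 201, ∠ = arctan(20/200) ≈ 5.71°
pole at origin: |s| = 20, ∠ = 90.00° (in denominator)
|G| = 100 · 2.4487e+05 / 1.137e+05 ≈ 215.36
Gain = 20 log₁₀(215.36) ≈ 46.66 dB

46.7 dB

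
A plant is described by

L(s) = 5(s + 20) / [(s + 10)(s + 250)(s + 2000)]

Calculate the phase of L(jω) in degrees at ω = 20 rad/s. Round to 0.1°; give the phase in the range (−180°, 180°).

-23.6°

At s = jω = j20:
zero (s+20): 20 + j20 → |·| = √(20²+20²) = √800 ≈ 28.284, ∠ = arctan(20/20) ≈ 45.00°
pole (s+10): 10 + j20 → |·| = √(10²+20²) = √500 ≈ 22.361, ∠ = arctan(20/10) ≈ 63.43°
pole (s+250): 250 + j20 → |·| = √(250²+20²) = √62900 ≈ 250.8, ∠ = arctan(20/250) ≈ 4.57°
pole (s+2000): 2000 + j20 → |·| = √(2000²+20²) = √4000400 ≈ 2000.1, ∠ = arctan(20/2000) ≈ 0.57°
∠L = 45.00° − 68.57° = -23.57°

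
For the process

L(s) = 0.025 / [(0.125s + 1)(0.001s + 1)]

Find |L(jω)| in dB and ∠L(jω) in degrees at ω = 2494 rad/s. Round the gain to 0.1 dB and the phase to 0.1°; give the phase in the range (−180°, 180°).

-90.5 dB, -158.0°

At ω = 2494 rad/s:
pole (1 + j2494·0.125) = 1 + j311.75 → |·| ≈ 311.75, ∠ ≈ 89.82°
pole (1 + j2494·0.001) = 1 + j2.494 → |·| ≈ 2.687, ∠ ≈ 68.15°
|L| = 0.025 · 1 / (311.75 · 2.687) ≈ 2.9845e-05
Gain = 20 log₁₀(2.9845e-05) ≈ -90.50 dB
∠L = (0°) − (89.82° + 68.15°) = -157.97°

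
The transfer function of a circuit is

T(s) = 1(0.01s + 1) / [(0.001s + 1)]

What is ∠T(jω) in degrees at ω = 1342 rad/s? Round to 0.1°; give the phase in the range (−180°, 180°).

32.4°

At ω = 1342 rad/s:
zero (1 + j1342·0.01) = 1 + j13.42 → |·| ≈ 13.457, ∠ ≈ 85.74°
pole (1 + j1342·0.001) = 1 + j1.342 → |·| ≈ 1.6736, ∠ ≈ 53.31°
∠T = (85.74°) − (53.31°) = 32.43°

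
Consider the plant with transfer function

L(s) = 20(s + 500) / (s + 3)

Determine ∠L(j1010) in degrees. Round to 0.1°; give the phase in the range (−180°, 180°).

-26.2°

At s = jω = j1010:
zero (s+500): 500 + j1010 → |·| = √(500²+1010²) = √1270100 ≈ 1127, ∠ = arctan(1010/500) ≈ 63.66°
pole (s+3): 3 + j1010 → |·| = √(3²+1010²) = √1020109 ≈ 1010, ∠ = arctan(1010/3) ≈ 89.83°
∠L = 63.66° − 89.83° = -26.17°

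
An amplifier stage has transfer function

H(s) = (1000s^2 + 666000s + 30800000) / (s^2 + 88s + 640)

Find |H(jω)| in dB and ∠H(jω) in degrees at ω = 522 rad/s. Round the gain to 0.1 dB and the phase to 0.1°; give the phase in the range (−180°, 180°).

63.7 dB, -45.6°

Substitute s = j522:
Numerator: 1000(j522)^2 + 666000(j522) + 30800000 = -241684000 + j347652000
Denominator: (j522)^2 + 88(j522) + 640 = -271844 + j45936
|N| = √(241684000² + 347652000²) ≈ 4.2341e+08, ∠N ≈ 124.81°
|D| = √(271844² + 45936²) ≈ 2.757e+05, ∠D ≈ 170.41°
|H| = 4.2341e+08 / 2.757e+05 ≈ 1535.8
Gain = 20 log₁₀(1535.8) ≈ 63.73 dB
∠H = 124.81° − 170.41° = -45.60°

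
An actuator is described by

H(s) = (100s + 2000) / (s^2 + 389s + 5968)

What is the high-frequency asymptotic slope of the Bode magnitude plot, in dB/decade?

-20 dB/decade

Each pole contributes −20 dB/decade at high frequency; each zero contributes +20 dB/decade.
Net: 1 zero(s) − 2 pole(s) → -20 dB/decade.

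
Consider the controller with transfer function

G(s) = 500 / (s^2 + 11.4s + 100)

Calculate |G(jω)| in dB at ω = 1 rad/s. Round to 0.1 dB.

At s = jω = j1:
quadratic: (j1)² + 11.4·j1 + 100 = 99 + j11.4 → |·| ≈ 99.654, ∠ ≈ 6.57°
|G| = 500 / 99.654 ≈ 5.0174
Gain = 20 log₁₀(5.0174) ≈ 14.01 dB

14.0 dB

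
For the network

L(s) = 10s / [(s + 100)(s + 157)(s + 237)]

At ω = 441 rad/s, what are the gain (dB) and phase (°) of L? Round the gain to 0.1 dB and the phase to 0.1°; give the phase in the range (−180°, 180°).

At s = jω = j441:
zero at origin: s = j441 → |·| = 441, ∠ = 90.00°
pole (s+100): 100 + j441 → |·| = √(100²+441²) = √204481 ≈ 452.2, ∠ = arctan(441/100) ≈ 77.22°
pole (s+157): 157 + j441 → |·| = √(157²+441²) = √219130 ≈ 468.11, ∠ = arctan(441/157) ≈ 70.40°
pole (s+237): 237 + j441 → |·| = √(237²+441²) = √250650 ≈ 500.65, ∠ = arctan(441/237) ≈ 61.75°
|L| = 10 · 441 / 1.0598e+08 ≈ 4.1612e-05
Gain = 20 log₁₀(4.1612e-05) ≈ -87.62 dB
∠L = 90.00° − 209.37° = -119.37°

-87.6 dB, -119.4°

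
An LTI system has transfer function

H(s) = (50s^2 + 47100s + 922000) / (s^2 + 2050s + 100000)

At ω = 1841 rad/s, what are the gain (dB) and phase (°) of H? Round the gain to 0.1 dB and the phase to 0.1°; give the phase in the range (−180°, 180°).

31.6 dB, 21.7°

Substitute s = j1841:
Numerator: 50(j1841)^2 + 47100(j1841) + 922000 = -168542050 + j86711100
Denominator: (j1841)^2 + 2050(j1841) + 100000 = -3289281 + j3774050
|N| = √(168542050² + 86711100²) ≈ 1.8954e+08, ∠N ≈ 152.78°
|D| = √(3289281² + 3774050²) ≈ 5.0063e+06, ∠D ≈ 131.07°
|H| = 1.8954e+08 / 5.0063e+06 ≈ 37.86
Gain = 20 log₁₀(37.86) ≈ 31.56 dB
∠H = 152.78° − 131.07° = 21.71°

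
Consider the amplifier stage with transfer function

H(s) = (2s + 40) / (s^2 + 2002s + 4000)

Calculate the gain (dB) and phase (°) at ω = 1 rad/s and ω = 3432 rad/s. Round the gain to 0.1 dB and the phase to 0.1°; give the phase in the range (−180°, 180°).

Substitute s = j1:
Numerator: 2(j1) + 40 = 40 + j2
Denominator: (j1)^2 + 2002(j1) + 4000 = 3999 + j2002
|N| = √(40² + 2²) ≈ 40.05, ∠N ≈ 2.86°
|D| = √(3999² + 2002²) ≈ 4472.1, ∠D ≈ 26.59°
|H| = 40.05 / 4472.1 ≈ 0.0089555
Gain = 20 log₁₀(0.0089555) ≈ -40.96 dB
∠H = 2.86° − 26.59° = -23.73°

Substitute s = j3432:
Numerator: 2(j3432) + 40 = 40 + j6864
Denominator: (j3432)^2 + 2002(j3432) + 4000 = -11774624 + j6870864
|N| = √(40² + 6864²) ≈ 6864.1, ∠N ≈ 89.67°
|D| = √(11774624² + 6870864²) ≈ 1.3633e+07, ∠D ≈ 149.74°
|H| = 6864.1 / 1.3633e+07 ≈ 0.00050349
Gain = 20 log₁₀(0.00050349) ≈ -65.96 dB
∠H = 89.67° − 149.74° = -60.07°

ω = 1: -41.0 dB, -23.7°; ω = 3432: -66.0 dB, -60.1°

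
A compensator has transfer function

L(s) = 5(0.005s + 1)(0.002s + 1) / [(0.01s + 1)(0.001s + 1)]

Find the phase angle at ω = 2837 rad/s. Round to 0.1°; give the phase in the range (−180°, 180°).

At ω = 2837 rad/s:
zero (1 + j2837·0.005) = 1 + j14.185 → |·| ≈ 14.22, ∠ ≈ 85.97°
zero (1 + j2837·0.002) = 1 + j5.674 → |·| ≈ 5.7614, ∠ ≈ 80.00°
pole (1 + j2837·0.01) = 1 + j28.37 → |·| ≈ 28.388, ∠ ≈ 87.98°
pole (1 + j2837·0.001) = 1 + j2.837 → |·| ≈ 3.0081, ∠ ≈ 70.58°
∠L = (85.97° + 80.00°) − (87.98° + 70.58°) = 7.41°

7.4°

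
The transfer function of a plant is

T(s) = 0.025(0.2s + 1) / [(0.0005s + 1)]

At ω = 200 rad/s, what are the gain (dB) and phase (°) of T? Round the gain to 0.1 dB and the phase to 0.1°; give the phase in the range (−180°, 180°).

At ω = 200 rad/s:
zero (1 + j200·0.2) = 1 + j40 → |·| ≈ 40.012, ∠ ≈ 88.57°
pole (1 + j200·0.0005) = 1 + j0.1 → |·| ≈ 1.005, ∠ ≈ 5.71°
|T| = 0.025 · 40.012 / (1.005) ≈ 0.99532
Gain = 20 log₁₀(0.99532) ≈ -0.04 dB
∠T = (88.57°) − (5.71°) = 82.86°

-0.0 dB, 82.9°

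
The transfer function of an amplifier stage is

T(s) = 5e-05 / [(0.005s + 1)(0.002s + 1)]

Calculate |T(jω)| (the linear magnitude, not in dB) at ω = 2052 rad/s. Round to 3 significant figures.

At ω = 2052 rad/s:
pole (1 + j2052·0.005) = 1 + j10.26 → |·| ≈ 10.309, ∠ ≈ 84.43°
pole (1 + j2052·0.002) = 1 + j4.104 → |·| ≈ 4.2241, ∠ ≈ 76.31°
|T| = 5e-05 · 1 / (10.309 · 4.2241) ≈ 1.1482e-06

1.15e-06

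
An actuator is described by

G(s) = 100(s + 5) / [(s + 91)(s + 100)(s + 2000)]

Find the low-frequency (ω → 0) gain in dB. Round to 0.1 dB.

G(0) = 100·5 / (91·100·2000) ≈ 2.7473e-05
20 log₁₀(2.7473e-05) ≈ -91.22 dB

-91.2 dB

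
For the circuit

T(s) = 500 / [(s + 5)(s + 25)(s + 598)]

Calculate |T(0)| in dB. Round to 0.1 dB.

T(0) = 500 / (5·25·598) ≈ 0.006689
20 log₁₀(0.006689) ≈ -43.49 dB

-43.5 dB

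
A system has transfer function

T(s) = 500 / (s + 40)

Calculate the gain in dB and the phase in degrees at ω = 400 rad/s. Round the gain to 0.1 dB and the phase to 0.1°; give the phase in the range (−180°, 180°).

Substitute s = j400:
Numerator: 500 = 500 + j0
Denominator: (j400) + 40 = 40 + j400
|N| = √(500² + 0²) ≈ 500, ∠N ≈ 0.00°
|D| = √(40² + 400²) ≈ 402, ∠D ≈ 84.29°
|T| = 500 / 402 ≈ 1.2438
Gain = 20 log₁₀(1.2438) ≈ 1.90 dB
∠T = 0.00° − 84.29° = -84.29°

1.9 dB, -84.3°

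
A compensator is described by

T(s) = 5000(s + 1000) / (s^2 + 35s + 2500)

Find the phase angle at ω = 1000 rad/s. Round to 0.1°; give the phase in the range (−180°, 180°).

At s = jω = j1000:
zero (s+1000): 1000 + j1000 → |·| = √(1000²+1000²) = √2000000 ≈ 1414.2, ∠ = arctan(1000/1000) ≈ 45.00°
quadratic: (j1000)² + 35·j1000 + 2500 = -997500 + j35000 → |·| ≈ 9.9811e+05, ∠ ≈ 177.99°
∠T = 45.00° − 177.99° = -132.99°

-133.0°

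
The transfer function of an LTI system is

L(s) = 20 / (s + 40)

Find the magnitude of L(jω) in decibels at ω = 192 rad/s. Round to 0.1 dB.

-19.8 dB

At s = jω = j192:
pole (s+40): 40 + j192 → |·| = √(40²+192²) = √38464 ≈ 196.12, ∠ = arctan(192/40) ≈ 78.23°
|L| = 20 / 196.12 ≈ 0.10198
Gain = 20 log₁₀(0.10198) ≈ -19.83 dB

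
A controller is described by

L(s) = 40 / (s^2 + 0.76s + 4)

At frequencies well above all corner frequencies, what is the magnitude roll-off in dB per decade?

Each pole contributes −20 dB/decade at high frequency; each zero contributes +20 dB/decade.
Net: 0 zero(s) − 2 pole(s) → -40 dB/decade.

-40 dB/decade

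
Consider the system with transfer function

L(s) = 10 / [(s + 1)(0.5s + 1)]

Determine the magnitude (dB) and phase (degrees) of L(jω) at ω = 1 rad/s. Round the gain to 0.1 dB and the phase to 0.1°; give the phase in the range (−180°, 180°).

At ω = 1 rad/s:
pole (1 + j1·1) = 1 + j1 → |·| ≈ 1.4142, ∠ ≈ 45.00°
pole (1 + j1·0.5) = 1 + j0.5 → |·| ≈ 1.118, ∠ ≈ 26.57°
|L| = 10 · 1 / (1.4142 · 1.118) ≈ 6.3248
Gain = 20 log₁₀(6.3248) ≈ 16.02 dB
∠L = (0°) − (45.00° + 26.57°) = -71.57°

16.0 dB, -71.6°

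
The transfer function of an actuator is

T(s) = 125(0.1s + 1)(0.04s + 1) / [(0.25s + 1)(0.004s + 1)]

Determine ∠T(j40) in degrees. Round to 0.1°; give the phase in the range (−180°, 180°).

40.6°

At ω = 40 rad/s:
zero (1 + j40·0.1) = 1 + j4 → |·| ≈ 4.1231, ∠ ≈ 75.96°
zero (1 + j40·0.04) = 1 + j1.6 → |·| ≈ 1.8868, ∠ ≈ 57.99°
pole (1 + j40·0.25) = 1 + j10 → |·| ≈ 10.05, ∠ ≈ 84.29°
pole (1 + j40·0.004) = 1 + j0.16 → |·| ≈ 1.0127, ∠ ≈ 9.09°
∠T = (75.96° + 57.99°) − (84.29° + 9.09°) = 40.57°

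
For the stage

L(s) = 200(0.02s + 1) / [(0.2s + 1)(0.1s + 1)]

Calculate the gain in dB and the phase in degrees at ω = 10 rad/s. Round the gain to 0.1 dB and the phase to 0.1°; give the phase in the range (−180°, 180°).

At ω = 10 rad/s:
zero (1 + j10·0.02) = 1 + j0.2 → |·| ≈ 1.0198, ∠ ≈ 11.31°
pole (1 + j10·0.2) = 1 + j2 → |·| ≈ 2.2361, ∠ ≈ 63.43°
pole (1 + j10·0.1) = 1 + j1 → |·| ≈ 1.4142, ∠ ≈ 45.00°
|L| = 200 · 1.0198 / (2.2361 · 1.4142) ≈ 64.498
Gain = 20 log₁₀(64.498) ≈ 36.19 dB
∠L = (11.31°) − (63.43° + 45.00°) = -97.12°

36.2 dB, -97.1°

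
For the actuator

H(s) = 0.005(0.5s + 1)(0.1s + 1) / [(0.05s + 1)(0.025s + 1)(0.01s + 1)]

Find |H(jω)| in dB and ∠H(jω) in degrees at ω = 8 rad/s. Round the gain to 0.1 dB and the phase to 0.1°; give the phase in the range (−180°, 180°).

At ω = 8 rad/s:
zero (1 + j8·0.5) = 1 + j4 → |·| ≈ 4.1231, ∠ ≈ 75.96°
zero (1 + j8·0.1) = 1 + j0.8 → |·| ≈ 1.2806, ∠ ≈ 38.66°
pole (1 + j8·0.05) = 1 + j0.4 → |·| ≈ 1.077, ∠ ≈ 21.80°
pole (1 + j8·0.025) = 1 + j0.2 → |·| ≈ 1.0198, ∠ ≈ 11.31°
pole (1 + j8·0.01) = 1 + j0.08 → |·| ≈ 1.0032, ∠ ≈ 4.57°
|H| = 0.005 · 4.1231 · 1.2806 / (1.077 · 1.0198 · 1.0032) ≈ 0.02396
Gain = 20 log₁₀(0.02396) ≈ -32.41 dB
∠H = (75.96° + 38.66°) − (21.80° + 11.31° + 4.57°) = 76.94°

-32.4 dB, 76.9°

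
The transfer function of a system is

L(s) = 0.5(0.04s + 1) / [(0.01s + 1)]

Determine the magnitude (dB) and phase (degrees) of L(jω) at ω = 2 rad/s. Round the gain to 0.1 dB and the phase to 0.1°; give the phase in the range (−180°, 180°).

-6.0 dB, 3.4°

At ω = 2 rad/s:
zero (1 + j2·0.04) = 1 + j0.08 → |·| ≈ 1.0032, ∠ ≈ 4.57°
pole (1 + j2·0.01) = 1 + j0.02 → |·| ≈ 1.0002, ∠ ≈ 1.15°
|L| = 0.5 · 1.0032 / (1.0002) ≈ 0.5015
Gain = 20 log₁₀(0.5015) ≈ -5.99 dB
∠L = (4.57°) − (1.15°) = 3.42°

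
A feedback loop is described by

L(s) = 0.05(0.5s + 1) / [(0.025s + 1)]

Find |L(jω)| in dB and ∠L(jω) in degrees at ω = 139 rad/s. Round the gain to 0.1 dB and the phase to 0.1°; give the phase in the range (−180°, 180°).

-0.3 dB, 15.2°

At ω = 139 rad/s:
zero (1 + j139·0.5) = 1 + j69.5 → |·| ≈ 69.507, ∠ ≈ 89.18°
pole (1 + j139·0.025) = 1 + j3.475 → |·| ≈ 3.616, ∠ ≈ 73.95°
|L| = 0.05 · 69.507 / (3.616) ≈ 0.9611
Gain = 20 log₁₀(0.9611) ≈ -0.34 dB
∠L = (89.18°) − (73.95°) = 15.23°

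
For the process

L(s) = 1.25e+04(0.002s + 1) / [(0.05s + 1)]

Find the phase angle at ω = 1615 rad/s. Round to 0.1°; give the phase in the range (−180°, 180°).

At ω = 1615 rad/s:
zero (1 + j1615·0.002) = 1 + j3.23 → |·| ≈ 3.3813, ∠ ≈ 72.80°
pole (1 + j1615·0.05) = 1 + j80.75 → |·| ≈ 80.756, ∠ ≈ 89.29°
∠L = (72.80°) − (89.29°) = -16.49°

-16.5°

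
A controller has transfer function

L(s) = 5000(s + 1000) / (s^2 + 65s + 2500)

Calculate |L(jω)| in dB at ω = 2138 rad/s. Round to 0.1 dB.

8.2 dB

At s = jω = j2138:
zero (s+1000): 1000 + j2138 → |·| = √(1000²+2138²) = √5571044 ≈ 2360.3, ∠ = arctan(2138/1000) ≈ 64.93°
quadratic: (j2138)² + 65·j2138 + 2500 = -4568544 + j138970 → |·| ≈ 4.5707e+06, ∠ ≈ 178.26°
|L| = 5000 · 2360.3 / 4.5707e+06 ≈ 2.582
Gain = 20 log₁₀(2.582) ≈ 8.24 dB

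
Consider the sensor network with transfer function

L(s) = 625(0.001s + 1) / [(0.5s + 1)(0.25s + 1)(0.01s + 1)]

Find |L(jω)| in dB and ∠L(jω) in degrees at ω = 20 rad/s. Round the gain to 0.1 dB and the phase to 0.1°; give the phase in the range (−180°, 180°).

At ω = 20 rad/s:
zero (1 + j20·0.001) = 1 + j0.02 → |·| ≈ 1.0002, ∠ ≈ 1.15°
pole (1 + j20·0.5) = 1 + j10 → |·| ≈ 10.05, ∠ ≈ 84.29°
pole (1 + j20·0.25) = 1 + j5 → |·| ≈ 5.099, ∠ ≈ 78.69°
pole (1 + j20·0.01) = 1 + j0.2 → |·| ≈ 1.0198, ∠ ≈ 11.31°
|L| = 625 · 1.0002 / (10.05 · 5.099 · 1.0198) ≈ 11.962
Gain = 20 log₁₀(11.962) ≈ 21.56 dB
∠L = (1.15°) − (84.29° + 78.69° + 11.31°) = -173.14°

21.6 dB, -173.1°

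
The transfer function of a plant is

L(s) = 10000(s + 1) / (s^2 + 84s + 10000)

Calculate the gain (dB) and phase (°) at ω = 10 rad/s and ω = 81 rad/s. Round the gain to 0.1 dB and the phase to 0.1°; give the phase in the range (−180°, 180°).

ω = 10: 20.1 dB, 79.4°; ω = 81: 40.5 dB, 26.1°

At s = jω = j10:
zero (s+1): 1 + j10 → |·| = √(1²+10²) = √101 ≈ 10.05, ∠ = arctan(10/1) ≈ 84.29°
quadratic: (j10)² + 84·j10 + 10000 = 9900 + j840 → |·| ≈ 9935.6, ∠ ≈ 4.85°
|L| = 10000 · 10.05 / 9935.6 ≈ 10.115
Gain = 20 log₁₀(10.115) ≈ 20.10 dB
∠L = 84.29° − 4.85° = 79.44°

At s = jω = j81:
zero (s+1): 1 + j81 → |·| = √(1²+81²) = √6562 ≈ 81.006, ∠ = arctan(81/1) ≈ 89.29°
quadratic: (j81)² + 84·j81 + 10000 = 3439 + j6804 → |·| ≈ 7623.7, ∠ ≈ 63.19°
|L| = 10000 · 81.006 / 7623.7 ≈ 106.26
Gain = 20 log₁₀(106.26) ≈ 40.53 dB
∠L = 89.29° − 63.19° = 26.10°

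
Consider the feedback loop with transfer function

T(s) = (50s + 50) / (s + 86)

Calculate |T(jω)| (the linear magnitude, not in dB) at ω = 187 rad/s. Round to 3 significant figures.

Substitute s = j187:
Numerator: 50(j187) + 50 = 50 + j9350
Denominator: (j187) + 86 = 86 + j187
|N| = √(50² + 9350²) ≈ 9350.1, ∠N ≈ 89.69°
|D| = √(86² + 187²) ≈ 205.83, ∠D ≈ 65.30°
|T| = 9350.1 / 205.83 ≈ 45.426

45.4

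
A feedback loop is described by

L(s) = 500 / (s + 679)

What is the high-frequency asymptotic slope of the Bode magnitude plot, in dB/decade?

-20 dB/decade

Each pole contributes −20 dB/decade at high frequency; each zero contributes +20 dB/decade.
Net: 0 zero(s) − 1 pole(s) → -20 dB/decade.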